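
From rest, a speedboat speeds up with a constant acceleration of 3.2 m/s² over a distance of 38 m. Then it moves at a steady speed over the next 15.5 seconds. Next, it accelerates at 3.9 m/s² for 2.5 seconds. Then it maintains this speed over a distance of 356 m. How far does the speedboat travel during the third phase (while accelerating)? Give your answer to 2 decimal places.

51.17 m

Phase 1 (accelerating): v₀ = 0 m/s, a = 3.2 m/s².
v² = v₀² + 2aΔx = 0² + 2·3.2·38 = 243 → v = 15.6 m/s
t = (v − v₀)/a = (15.6 − 0)/3.2 = 4.87 s

Phase 2 (constant speed): v₀ = 15.6 m/s, a = 0 m/s².
v = v₀ + at = 15.6 + (0)(15.5) = 15.6 m/s
Δx = v₀t + ½at² = 15.6·15.5 + 0.5·0·15.5² = 242 m

Phase 3 (accelerating): v₀ = 15.6 m/s, a = 3.9 m/s².
v = v₀ + at = 15.6 + (3.9)(2.5) = 25.3 m/s
Δx = v₀t + ½at² = 15.6·2.5 + 0.5·3.9·2.5² = 51.2 m
Distance in phase 3 = 51.2 m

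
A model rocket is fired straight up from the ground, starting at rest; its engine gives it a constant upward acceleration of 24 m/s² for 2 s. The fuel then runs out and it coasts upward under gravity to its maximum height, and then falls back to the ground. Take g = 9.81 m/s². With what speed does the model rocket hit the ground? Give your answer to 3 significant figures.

Phase 1 (powered ascent): v₀ = 0 m/s, a = 24 m/s².
v = v₀ + at = 0 + (24)(2) = 48.0 m/s
Δx = v₀t + ½at² = 0·2 + 0.5·24·2² = 48.0 m

Phase 2 (coasting upward): v₀ = 48.0 m/s, a = -9.81 m/s².
v = v₀ + at → t = (0 − 48.0) / -9.81 = 4.89 s
v² = v₀² + 2aΔx → Δx = (0² − 48.0²)/(2·-9.81) = 117 m

Phase 3 (free fall): v₀ = 0 m/s, a = -9.81 m/s².
Falls 165 m from rest: t = √(2·165/9.81) = 5.81 s; v = g·t = 57.0 m/s.
Impact speed = 57.0 m/s

57.0 m/s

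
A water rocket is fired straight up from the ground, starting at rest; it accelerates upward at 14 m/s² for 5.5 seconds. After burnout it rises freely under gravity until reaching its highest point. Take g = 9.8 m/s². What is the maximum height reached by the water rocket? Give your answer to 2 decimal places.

Phase 1 (powered ascent): v₀ = 0 m/s, a = 14 m/s².
v = v₀ + at = 0 + (14)(5.5) = 77.0 m/s
Δx = v₀t + ½at² = 0·5.5 + 0.5·14·5.5² = 212 m

Phase 2 (coasting upward): v₀ = 77.0 m/s, a = -9.8 m/s².
v = v₀ + at → t = (0 − 77.0) / -9.8 = 7.86 s
v² = v₀² + 2aΔx → Δx = (0² − 77.0²)/(2·-9.8) = 302 m
Maximum height = 212 + 302 = 514 m

514.25 m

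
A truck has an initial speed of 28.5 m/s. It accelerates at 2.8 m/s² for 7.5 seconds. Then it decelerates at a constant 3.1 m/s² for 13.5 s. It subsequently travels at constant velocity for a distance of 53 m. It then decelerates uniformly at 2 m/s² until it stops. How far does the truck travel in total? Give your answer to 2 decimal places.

745.89 m

Phase 1 (accelerating): v₀ = 28.5 m/s, a = 2.8 m/s².
v = v₀ + at = 28.5 + (2.8)(7.5) = 49.5 m/s
Δx = v₀t + ½at² = 28.5·7.5 + 0.5·2.8·7.5² = 292 m

Phase 2 (decelerating): v₀ = 49.5 m/s, a = -3.1 m/s².
v = v₀ + at = 49.5 + (-3.1)(13.5) = 7.65 m/s
Δx = v₀t + ½at² = 49.5·13.5 + 0.5·-3.1·13.5² = 386 m

Phase 3 (constant speed): v₀ = 7.65 m/s, a = 0 m/s².
Constant speed: t = d/v = 53/7.65 = 6.93 s

Phase 4 (decelerating): v₀ = 7.65 m/s, a = -2 m/s².
v = v₀ + at → t = (0 − 7.65) / -2 = 3.82 s
v² = v₀² + 2aΔx → Δx = (0² − 7.65²)/(2·-2) = 14.6 m
Total distance = 292 + 386 + 53.0 + 14.6 = 746 m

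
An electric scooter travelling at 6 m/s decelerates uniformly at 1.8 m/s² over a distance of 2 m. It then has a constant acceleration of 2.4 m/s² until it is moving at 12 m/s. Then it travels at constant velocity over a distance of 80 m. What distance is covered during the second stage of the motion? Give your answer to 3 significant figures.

Phase 1 (decelerating): v₀ = 6.00 m/s, a = -1.8 m/s².
v² = v₀² + 2aΔx = 6.00² + 2·-1.8·2 = 28.8 → v = 5.37 m/s
t = (v − v₀)/a = (5.37 − 6.00)/-1.8 = 0.352 s

Phase 2 (accelerating): v₀ = 5.37 m/s, a = 2.4 m/s².
v = v₀ + at → t = (12 − 5.37) / 2.4 = 2.76 s
v² = v₀² + 2aΔx → Δx = (12² − 5.37²)/(2·2.4) = 24.0 m
Distance in phase 2 = 24.0 m

24.0 m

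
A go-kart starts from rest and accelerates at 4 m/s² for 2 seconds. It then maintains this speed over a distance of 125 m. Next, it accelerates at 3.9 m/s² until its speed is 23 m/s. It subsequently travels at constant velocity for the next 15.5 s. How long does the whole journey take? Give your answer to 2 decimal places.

Phase 1 (accelerating): v₀ = 0 m/s, a = 4 m/s².
v = v₀ + at = 0 + (4)(2) = 8.00 m/s
Δx = v₀t + ½at² = 0·2 + 0.5·4·2² = 8.00 m

Phase 2 (constant speed): v₀ = 8.00 m/s, a = 0 m/s².
Constant speed: t = d/v = 125/8.00 = 15.6 s

Phase 3 (accelerating): v₀ = 8.00 m/s, a = 3.9 m/s².
v = v₀ + at → t = (23 − 8.00) / 3.9 = 3.85 s
v² = v₀² + 2aΔx → Δx = (23² − 8.00²)/(2·3.9) = 59.6 m

Phase 4 (constant speed): v₀ = 23.0 m/s, a = 0 m/s².
v = v₀ + at = 23.0 + (0)(15.5) = 23.0 m/s
Δx = v₀t + ½at² = 23.0·15.5 + 0.5·0·15.5² = 356 m
Total time = 2.00 + 15.6 + 3.85 + 15.5 = 37.0 s

36.97 s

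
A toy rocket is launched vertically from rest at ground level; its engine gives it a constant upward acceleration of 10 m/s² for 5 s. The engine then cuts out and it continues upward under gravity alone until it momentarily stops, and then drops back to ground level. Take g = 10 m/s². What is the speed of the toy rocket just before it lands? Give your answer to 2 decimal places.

Phase 1 (powered ascent): v₀ = 0 m/s, a = 10 m/s².
v = v₀ + at = 0 + (10)(5) = 50.0 m/s
Δx = v₀t + ½at² = 0·5 + 0.5·10·5² = 125 m

Phase 2 (coasting upward): v₀ = 50.0 m/s, a = -10 m/s².
v = v₀ + at → t = (0 − 50.0) / -10 = 5.00 s
v² = v₀² + 2aΔx → Δx = (0² − 50.0²)/(2·-10) = 125 m

Phase 3 (free fall): v₀ = 0 m/s, a = -10 m/s².
Falls 250 m from rest: t = √(2·250/10) = 7.07 s; v = g·t = 70.7 m/s.
Impact speed = 70.7 m/s

70.71 m/s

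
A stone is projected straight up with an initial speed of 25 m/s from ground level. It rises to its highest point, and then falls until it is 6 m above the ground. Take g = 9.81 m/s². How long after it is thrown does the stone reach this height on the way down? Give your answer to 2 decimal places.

4.84 s

Phase 1 (rising): v₀ = 25.0 m/s, a = -9.81 m/s².
v = v₀ + at → t = (0 − 25.0) / -9.81 = 2.55 s
v² = v₀² + 2aΔx → Δx = (0² − 25.0²)/(2·-9.81) = 31.9 m

Phase 2 (falling): v₀ = 0 m/s, a = -9.81 m/s².
Falls 25.9 m from rest: t = √(2·25.9/9.81) = 2.30 s; v = g·t = 22.5 m/s.
Total time = 2.55 + 2.30 = 4.84 s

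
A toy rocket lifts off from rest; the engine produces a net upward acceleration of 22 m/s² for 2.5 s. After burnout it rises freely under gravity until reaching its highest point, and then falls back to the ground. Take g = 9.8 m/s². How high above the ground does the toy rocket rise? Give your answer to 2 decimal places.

Phase 1 (powered ascent): v₀ = 0 m/s, a = 22 m/s².
v = v₀ + at = 0 + (22)(2.5) = 55.0 m/s
Δx = v₀t + ½at² = 0·2.5 + 0.5·22·2.5² = 68.8 m

Phase 2 (coasting upward): v₀ = 55.0 m/s, a = -9.8 m/s².
v = v₀ + at → t = (0 − 55.0) / -9.8 = 5.61 s
v² = v₀² + 2aΔx → Δx = (0² − 55.0²)/(2·-9.8) = 154 m
Maximum height = 68.8 + 154 = 223 m

223.09 m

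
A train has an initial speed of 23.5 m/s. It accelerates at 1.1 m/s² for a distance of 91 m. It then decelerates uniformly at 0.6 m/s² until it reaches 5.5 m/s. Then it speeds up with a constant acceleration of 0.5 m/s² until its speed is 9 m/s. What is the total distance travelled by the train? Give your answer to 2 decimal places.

743.58 m

Phase 1 (accelerating): v₀ = 23.5 m/s, a = 1.1 m/s².
v² = v₀² + 2aΔx = 23.5² + 2·1.1·91 = 752 → v = 27.4 m/s
t = (v − v₀)/a = (27.4 − 23.5)/1.1 = 3.57 s

Phase 2 (decelerating): v₀ = 27.4 m/s, a = -0.6 m/s².
v = v₀ + at → t = (5.5 − 27.4) / -0.6 = 36.6 s
v² = v₀² + 2aΔx → Δx = (5.5² − 27.4²)/(2·-0.6) = 602 m

Phase 3 (accelerating): v₀ = 5.50 m/s, a = 0.5 m/s².
v = v₀ + at → t = (9 − 5.50) / 0.5 = 7.00 s
v² = v₀² + 2aΔx → Δx = (9² − 5.50²)/(2·0.5) = 50.8 m
Total distance = 91.0 + 602 + 50.8 = 744 m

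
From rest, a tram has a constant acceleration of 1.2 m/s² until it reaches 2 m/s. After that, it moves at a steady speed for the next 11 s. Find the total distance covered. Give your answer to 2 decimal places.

Phase 1 (accelerating): v₀ = 0 m/s, a = 1.2 m/s².
v = v₀ + at → t = (2 − 0) / 1.2 = 1.67 s
v² = v₀² + 2aΔx → Δx = (2² − 0²)/(2·1.2) = 1.67 m

Phase 2 (constant speed): v₀ = 2.00 m/s, a = 0 m/s².
v = v₀ + at = 2.00 + (0)(11) = 2.00 m/s
Δx = v₀t + ½at² = 2.00·11 + 0.5·0·11² = 22.0 m
Total distance = 1.67 + 22.0 = 23.7 m

23.67 m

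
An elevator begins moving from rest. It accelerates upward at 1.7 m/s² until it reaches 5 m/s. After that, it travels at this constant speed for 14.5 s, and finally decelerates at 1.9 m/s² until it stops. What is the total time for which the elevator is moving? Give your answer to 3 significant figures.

Phase 1 (accelerating): v₀ = 0 m/s, a = 1.7 m/s².
v = v₀ + at → t = (5 − 0) / 1.7 = 2.94 s
v² = v₀² + 2aΔx → Δx = (5² − 0²)/(2·1.7) = 7.35 m

Phase 2 (constant speed): v₀ = 5.00 m/s, a = 0 m/s².
v = v₀ + at = 5.00 + (0)(14.5) = 5.00 m/s
Δx = v₀t + ½at² = 5.00·14.5 + 0.5·0·14.5² = 72.5 m

Phase 3 (decelerating): v₀ = 5.00 m/s, a = -1.9 m/s².
v = v₀ + at → t = (0 − 5.00) / -1.9 = 2.63 s
v² = v₀² + 2aΔx → Δx = (0² − 5.00²)/(2·-1.9) = 6.58 m
Total time = 2.94 + 14.5 + 2.63 = 20.1 s

20.1 s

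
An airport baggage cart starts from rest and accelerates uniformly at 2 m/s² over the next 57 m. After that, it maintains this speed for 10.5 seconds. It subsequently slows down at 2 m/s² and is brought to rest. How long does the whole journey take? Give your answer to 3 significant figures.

Phase 1 (accelerating): v₀ = 0 m/s, a = 2 m/s².
v² = v₀² + 2aΔx = 0² + 2·2·57 = 228 → v = 15.1 m/s
t = (v − v₀)/a = (15.1 − 0)/2 = 7.55 s

Phase 2 (constant speed): v₀ = 15.1 m/s, a = 0 m/s².
v = v₀ + at = 15.1 + (0)(10.5) = 15.1 m/s
Δx = v₀t + ½at² = 15.1·10.5 + 0.5·0·10.5² = 159 m

Phase 3 (decelerating): v₀ = 15.1 m/s, a = -2 m/s².
v = v₀ + at → t = (0 − 15.1) / -2 = 7.55 s
v² = v₀² + 2aΔx → Δx = (0² − 15.1²)/(2·-2) = 57.0 m
Total time = 7.55 + 10.5 + 7.55 = 25.6 s

25.6 s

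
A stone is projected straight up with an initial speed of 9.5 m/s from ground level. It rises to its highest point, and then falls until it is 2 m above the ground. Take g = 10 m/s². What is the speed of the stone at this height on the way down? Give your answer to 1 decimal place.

Phase 1 (rising): v₀ = 9.50 m/s, a = -10 m/s².
v = v₀ + at → t = (0 − 9.50) / -10 = 0.950 s
v² = v₀² + 2aΔx → Δx = (0² − 9.50²)/(2·-10) = 4.51 m

Phase 2 (falling): v₀ = 0 m/s, a = -10 m/s².
Falls 2.51 m from rest: t = √(2·2.51/10) = 0.709 s; v = g·t = 7.09 m/s.
Final speed = 7.09 m/s

7.1 m/s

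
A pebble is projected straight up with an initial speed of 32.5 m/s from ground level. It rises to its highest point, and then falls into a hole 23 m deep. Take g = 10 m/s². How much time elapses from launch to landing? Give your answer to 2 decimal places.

7.14 s

Phase 1 (rising): v₀ = 32.5 m/s, a = -10 m/s².
v = v₀ + at → t = (0 − 32.5) / -10 = 3.25 s
v² = v₀² + 2aΔx → Δx = (0² − 32.5²)/(2·-10) = 52.8 m

Phase 2 (falling): v₀ = 0 m/s, a = -10 m/s².
Falls 75.8 m from rest: t = √(2·75.8/10) = 3.89 s; v = g·t = 38.9 m/s.
Total time = 3.25 + 3.89 = 7.14 s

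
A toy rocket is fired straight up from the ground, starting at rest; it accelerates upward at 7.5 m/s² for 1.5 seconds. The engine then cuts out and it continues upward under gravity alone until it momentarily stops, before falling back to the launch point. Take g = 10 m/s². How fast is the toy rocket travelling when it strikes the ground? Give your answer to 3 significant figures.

17.2 m/s

Phase 1 (powered ascent): v₀ = 0 m/s, a = 7.5 m/s².
v = v₀ + at = 0 + (7.5)(1.5) = 11.2 m/s
Δx = v₀t + ½at² = 0·1.5 + 0.5·7.5·1.5² = 8.44 m

Phase 2 (coasting upward): v₀ = 11.2 m/s, a = -10 m/s².
v = v₀ + at → t = (0 − 11.2) / -10 = 1.12 s
v² = v₀² + 2aΔx → Δx = (0² − 11.2²)/(2·-10) = 6.33 m

Phase 3 (free fall): v₀ = 0 m/s, a = -10 m/s².
Falls 14.8 m from rest: t = √(2·14.8/10) = 1.72 s; v = g·t = 17.2 m/s.
Impact speed = 17.2 m/s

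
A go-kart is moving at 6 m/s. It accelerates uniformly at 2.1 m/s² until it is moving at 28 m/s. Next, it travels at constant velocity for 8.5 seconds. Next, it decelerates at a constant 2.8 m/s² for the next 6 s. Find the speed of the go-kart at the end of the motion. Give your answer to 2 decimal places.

11.20 m/s

Phase 1 (accelerating): v₀ = 6.00 m/s, a = 2.1 m/s².
v = v₀ + at → t = (28 − 6.00) / 2.1 = 10.5 s
v² = v₀² + 2aΔx → Δx = (28² − 6.00²)/(2·2.1) = 178 m

Phase 2 (constant speed): v₀ = 28.0 m/s, a = 0 m/s².
v = v₀ + at = 28.0 + (0)(8.5) = 28.0 m/s
Δx = v₀t + ½at² = 28.0·8.5 + 0.5·0·8.5² = 238 m

Phase 3 (decelerating): v₀ = 28.0 m/s, a = -2.8 m/s².
v = v₀ + at = 28.0 + (-2.8)(6) = 11.2 m/s
Δx = v₀t + ½at² = 28.0·6 + 0.5·-2.8·6² = 118 m
Final speed = 11.2 m/s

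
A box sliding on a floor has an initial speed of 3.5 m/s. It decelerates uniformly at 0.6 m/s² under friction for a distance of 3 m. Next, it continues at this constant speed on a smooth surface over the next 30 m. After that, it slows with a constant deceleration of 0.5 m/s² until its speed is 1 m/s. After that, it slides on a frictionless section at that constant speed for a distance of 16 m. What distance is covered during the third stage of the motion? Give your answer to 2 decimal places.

7.65 m

Phase 1 (decelerating): v₀ = 3.50 m/s, a = -0.6 m/s².
v² = v₀² + 2aΔx = 3.50² + 2·-0.6·3 = 8.65 → v = 2.94 m/s
t = (v − v₀)/a = (2.94 − 3.50)/-0.6 = 0.932 s

Phase 2 (constant speed): v₀ = 2.94 m/s, a = 0 m/s².
Constant speed: t = d/v = 30/2.94 = 10.2 s

Phase 3 (decelerating): v₀ = 2.94 m/s, a = -0.5 m/s².
v = v₀ + at → t = (1 − 2.94) / -0.5 = 3.88 s
v² = v₀² + 2aΔx → Δx = (1² − 2.94²)/(2·-0.5) = 7.65 m
Distance in phase 3 = 7.65 m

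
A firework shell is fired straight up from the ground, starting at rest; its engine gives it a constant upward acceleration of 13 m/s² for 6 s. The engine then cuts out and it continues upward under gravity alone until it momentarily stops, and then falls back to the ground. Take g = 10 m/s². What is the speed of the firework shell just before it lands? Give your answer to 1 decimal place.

Phase 1 (powered ascent): v₀ = 0 m/s, a = 13 m/s².
v = v₀ + at = 0 + (13)(6) = 78.0 m/s
Δx = v₀t + ½at² = 0·6 + 0.5·13·6² = 234 m

Phase 2 (coasting upward): v₀ = 78.0 m/s, a = -10 m/s².
v = v₀ + at → t = (0 − 78.0) / -10 = 7.80 s
v² = v₀² + 2aΔx → Δx = (0² − 78.0²)/(2·-10) = 304 m

Phase 3 (free fall): v₀ = 0 m/s, a = -10 m/s².
Falls 538 m from rest: t = √(2·538/10) = 10.4 s; v = g·t = 104 m/s.
Impact speed = 104 m/s

103.7 m/s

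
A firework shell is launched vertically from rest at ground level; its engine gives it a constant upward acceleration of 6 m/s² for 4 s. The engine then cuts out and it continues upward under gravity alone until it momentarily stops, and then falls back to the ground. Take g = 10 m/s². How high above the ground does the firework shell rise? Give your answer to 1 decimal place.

76.8 m

Phase 1 (powered ascent): v₀ = 0 m/s, a = 6 m/s².
v = v₀ + at = 0 + (6)(4) = 24.0 m/s
Δx = v₀t + ½at² = 0·4 + 0.5·6·4² = 48.0 m

Phase 2 (coasting upward): v₀ = 24.0 m/s, a = -10 m/s².
v = v₀ + at → t = (0 − 24.0) / -10 = 2.40 s
v² = v₀² + 2aΔx → Δx = (0² − 24.0²)/(2·-10) = 28.8 m
Maximum height = 48.0 + 28.8 = 76.8 m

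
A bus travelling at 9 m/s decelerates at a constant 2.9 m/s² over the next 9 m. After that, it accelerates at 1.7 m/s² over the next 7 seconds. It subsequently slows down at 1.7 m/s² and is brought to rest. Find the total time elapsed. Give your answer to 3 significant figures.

18.4 s

Phase 1 (decelerating): v₀ = 9.00 m/s, a = -2.9 m/s².
v² = v₀² + 2aΔx = 9.00² + 2·-2.9·9 = 28.8 → v = 5.37 m/s
t = (v − v₀)/a = (5.37 − 9.00)/-2.9 = 1.25 s

Phase 2 (accelerating): v₀ = 5.37 m/s, a = 1.7 m/s².
v = v₀ + at = 5.37 + (1.7)(7) = 17.3 m/s
Δx = v₀t + ½at² = 5.37·7 + 0.5·1.7·7² = 79.2 m

Phase 3 (decelerating): v₀ = 17.3 m/s, a = -1.7 m/s².
v = v₀ + at → t = (0 − 17.3) / -1.7 = 10.2 s
v² = v₀² + 2aΔx → Δx = (0² − 17.3²)/(2·-1.7) = 87.7 m
Total time = 1.25 + 7.00 + 10.2 = 18.4 s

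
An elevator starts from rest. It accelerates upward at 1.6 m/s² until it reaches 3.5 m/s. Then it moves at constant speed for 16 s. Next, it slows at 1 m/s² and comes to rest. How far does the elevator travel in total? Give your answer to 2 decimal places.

65.95 m

Phase 1 (accelerating): v₀ = 0 m/s, a = 1.6 m/s².
v = v₀ + at → t = (3.5 − 0) / 1.6 = 2.19 s
v² = v₀² + 2aΔx → Δx = (3.5² − 0²)/(2·1.6) = 3.83 m

Phase 2 (constant speed): v₀ = 3.50 m/s, a = 0 m/s².
v = v₀ + at = 3.50 + (0)(16) = 3.50 m/s
Δx = v₀t + ½at² = 3.50·16 + 0.5·0·16² = 56.0 m

Phase 3 (decelerating): v₀ = 3.50 m/s, a = -1 m/s².
v = v₀ + at → t = (0 − 3.50) / -1 = 3.50 s
v² = v₀² + 2aΔx → Δx = (0² − 3.50²)/(2·-1) = 6.12 m
Total distance = 3.83 + 56.0 + 6.12 = 66.0 m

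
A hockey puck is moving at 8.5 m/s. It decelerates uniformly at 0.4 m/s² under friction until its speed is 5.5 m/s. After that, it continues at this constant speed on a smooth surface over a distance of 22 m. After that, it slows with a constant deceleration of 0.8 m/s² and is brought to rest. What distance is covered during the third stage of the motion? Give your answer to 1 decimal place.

18.9 m

Phase 1 (decelerating): v₀ = 8.50 m/s, a = -0.4 m/s².
v = v₀ + at → t = (5.5 − 8.50) / -0.4 = 7.50 s
v² = v₀² + 2aΔx → Δx = (5.5² − 8.50²)/(2·-0.4) = 52.5 m

Phase 2 (constant speed): v₀ = 5.50 m/s, a = 0 m/s².
Constant speed: t = d/v = 22/5.50 = 4.00 s

Phase 3 (decelerating): v₀ = 5.50 m/s, a = -0.8 m/s².
v = v₀ + at → t = (0 − 5.50) / -0.8 = 6.88 s
v² = v₀² + 2aΔx → Δx = (0² − 5.50²)/(2·-0.8) = 18.9 m
Distance in phase 3 = 18.9 m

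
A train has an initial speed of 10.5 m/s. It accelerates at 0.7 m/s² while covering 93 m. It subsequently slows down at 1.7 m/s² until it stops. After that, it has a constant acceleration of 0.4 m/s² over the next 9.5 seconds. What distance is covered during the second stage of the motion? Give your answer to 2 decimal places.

70.72 m

Phase 1 (accelerating): v₀ = 10.5 m/s, a = 0.7 m/s².
v² = v₀² + 2aΔx = 10.5² + 2·0.7·93 = 240 → v = 15.5 m/s
t = (v − v₀)/a = (15.5 − 10.5)/0.7 = 7.15 s

Phase 2 (decelerating): v₀ = 15.5 m/s, a = -1.7 m/s².
v = v₀ + at → t = (0 − 15.5) / -1.7 = 9.12 s
v² = v₀² + 2aΔx → Δx = (0² − 15.5²)/(2·-1.7) = 70.7 m
Distance in phase 2 = 70.7 m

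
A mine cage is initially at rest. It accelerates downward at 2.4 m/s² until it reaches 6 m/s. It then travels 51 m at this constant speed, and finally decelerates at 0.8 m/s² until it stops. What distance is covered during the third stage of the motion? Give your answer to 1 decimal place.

22.5 m

Phase 1 (accelerating): v₀ = 0 m/s, a = 2.4 m/s².
v = v₀ + at → t = (6 − 0) / 2.4 = 2.50 s
v² = v₀² + 2aΔx → Δx = (6² − 0²)/(2·2.4) = 7.50 m

Phase 2 (constant speed): v₀ = 6.00 m/s, a = 0 m/s².
Constant speed: t = d/v = 51/6.00 = 8.50 s

Phase 3 (decelerating): v₀ = 6.00 m/s, a = -0.8 m/s².
v = v₀ + at → t = (0 − 6.00) / -0.8 = 7.50 s
v² = v₀² + 2aΔx → Δx = (0² − 6.00²)/(2·-0.8) = 22.5 m
Distance in phase 3 = 22.5 m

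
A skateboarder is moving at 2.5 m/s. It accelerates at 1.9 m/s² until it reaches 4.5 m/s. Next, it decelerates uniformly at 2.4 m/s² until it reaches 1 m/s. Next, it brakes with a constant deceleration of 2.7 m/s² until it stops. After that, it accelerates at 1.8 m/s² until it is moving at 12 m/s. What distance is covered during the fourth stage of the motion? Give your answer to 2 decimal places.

40.00 m

Phase 1 (accelerating): v₀ = 2.50 m/s, a = 1.9 m/s².
v = v₀ + at → t = (4.5 − 2.50) / 1.9 = 1.05 s
v² = v₀² + 2aΔx → Δx = (4.5² − 2.50²)/(2·1.9) = 3.68 m

Phase 2 (decelerating): v₀ = 4.50 m/s, a = -2.4 m/s².
v = v₀ + at → t = (1 − 4.50) / -2.4 = 1.46 s
v² = v₀² + 2aΔx → Δx = (1² − 4.50²)/(2·-2.4) = 4.01 m

Phase 3 (decelerating): v₀ = 1.00 m/s, a = -2.7 m/s².
v = v₀ + at → t = (0 − 1.00) / -2.7 = 0.370 s
v² = v₀² + 2aΔx → Δx = (0² − 1.00²)/(2·-2.7) = 0.185 m

Phase 4 (accelerating): v₀ = 0 m/s, a = 1.8 m/s².
v = v₀ + at → t = (12 − 0) / 1.8 = 6.67 s
v² = v₀² + 2aΔx → Δx = (12² − 0²)/(2·1.8) = 40.0 m
Distance in phase 4 = 40.0 m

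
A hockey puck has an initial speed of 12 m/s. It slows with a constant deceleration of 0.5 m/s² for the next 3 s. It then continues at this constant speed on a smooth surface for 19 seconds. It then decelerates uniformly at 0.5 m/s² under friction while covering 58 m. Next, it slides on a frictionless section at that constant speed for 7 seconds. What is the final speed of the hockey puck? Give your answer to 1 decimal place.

Phase 1 (decelerating): v₀ = 12.0 m/s, a = -0.5 m/s².
v = v₀ + at = 12.0 + (-0.5)(3) = 10.5 m/s
Δx = v₀t + ½at² = 12.0·3 + 0.5·-0.5·3² = 33.8 m

Phase 2 (constant speed): v₀ = 10.5 m/s, a = 0 m/s².
v = v₀ + at = 10.5 + (0)(19) = 10.5 m/s
Δx = v₀t + ½at² = 10.5·19 + 0.5·0·19² = 200 m

Phase 3 (decelerating): v₀ = 10.5 m/s, a = -0.5 m/s².
v² = v₀² + 2aΔx = 10.5² + 2·-0.5·58 = 52.2 → v = 7.23 m/s
t = (v − v₀)/a = (7.23 − 10.5)/-0.5 = 6.54 s

Phase 4 (constant speed): v₀ = 7.23 m/s, a = 0 m/s².
v = v₀ + at = 7.23 + (0)(7) = 7.23 m/s
Δx = v₀t + ½at² = 7.23·7 + 0.5·0·7² = 50.6 m
Final speed = 7.23 m/s

7.2 m/s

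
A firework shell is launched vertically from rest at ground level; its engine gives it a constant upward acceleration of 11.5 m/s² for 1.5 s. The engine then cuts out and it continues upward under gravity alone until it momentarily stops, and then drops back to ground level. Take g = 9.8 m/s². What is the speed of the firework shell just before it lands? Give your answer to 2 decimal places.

23.48 m/s

Phase 1 (powered ascent): v₀ = 0 m/s, a = 11.5 m/s².
v = v₀ + at = 0 + (11.5)(1.5) = 17.2 m/s
Δx = v₀t + ½at² = 0·1.5 + 0.5·11.5·1.5² = 12.9 m

Phase 2 (coasting upward): v₀ = 17.2 m/s, a = -9.8 m/s².
v = v₀ + at → t = (0 − 17.2) / -9.8 = 1.76 s
v² = v₀² + 2aΔx → Δx = (0² − 17.2²)/(2·-9.8) = 15.2 m

Phase 3 (free fall): v₀ = 0 m/s, a = -9.8 m/s².
Falls 28.1 m from rest: t = √(2·28.1/9.8) = 2.40 s; v = g·t = 23.5 m/s.
Impact speed = 23.5 m/s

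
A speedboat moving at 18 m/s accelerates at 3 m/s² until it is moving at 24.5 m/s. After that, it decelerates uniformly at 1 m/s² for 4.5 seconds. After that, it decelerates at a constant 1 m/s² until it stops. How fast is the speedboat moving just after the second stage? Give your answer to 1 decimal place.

20.0 m/s

Phase 1 (accelerating): v₀ = 18.0 m/s, a = 3 m/s².
v = v₀ + at → t = (24.5 − 18.0) / 3 = 2.17 s
v² = v₀² + 2aΔx → Δx = (24.5² − 18.0²)/(2·3) = 46.0 m

Phase 2 (decelerating): v₀ = 24.5 m/s, a = -1 m/s².
v = v₀ + at = 24.5 + (-1)(4.5) = 20.0 m/s
Δx = v₀t + ½at² = 24.5·4.5 + 0.5·-1·4.5² = 100 m
Speed at end of phase 2 = 20.0 m/s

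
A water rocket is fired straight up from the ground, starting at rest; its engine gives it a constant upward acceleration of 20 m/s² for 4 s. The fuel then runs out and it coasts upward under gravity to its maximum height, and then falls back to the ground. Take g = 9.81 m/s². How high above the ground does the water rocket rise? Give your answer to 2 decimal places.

Phase 1 (powered ascent): v₀ = 0 m/s, a = 20 m/s².
v = v₀ + at = 0 + (20)(4) = 80.0 m/s
Δx = v₀t + ½at² = 0·4 + 0.5·20·4² = 160 m

Phase 2 (coasting upward): v₀ = 80.0 m/s, a = -9.81 m/s².
v = v₀ + at → t = (0 − 80.0) / -9.81 = 8.15 s
v² = v₀² + 2aΔx → Δx = (0² − 80.0²)/(2·-9.81) = 326 m
Maximum height = 160 + 326 = 486 m

486.20 m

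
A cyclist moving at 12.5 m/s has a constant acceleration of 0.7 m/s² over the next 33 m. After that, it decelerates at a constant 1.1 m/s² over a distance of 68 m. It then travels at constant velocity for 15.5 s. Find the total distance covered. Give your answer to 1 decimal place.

Phase 1 (accelerating): v₀ = 12.5 m/s, a = 0.7 m/s².
v² = v₀² + 2aΔx = 12.5² + 2·0.7·33 = 202 → v = 14.2 m/s
t = (v − v₀)/a = (14.2 − 12.5)/0.7 = 2.47 s

Phase 2 (decelerating): v₀ = 14.2 m/s, a = -1.1 m/s².
v² = v₀² + 2aΔx = 14.2² + 2·-1.1·68 = 52.8 → v = 7.27 m/s
t = (v − v₀)/a = (7.27 − 14.2)/-1.1 = 6.33 s

Phase 3 (constant speed): v₀ = 7.27 m/s, a = 0 m/s².
v = v₀ + at = 7.27 + (0)(15.5) = 7.27 m/s
Δx = v₀t + ½at² = 7.27·15.5 + 0.5·0·15.5² = 113 m
Total distance = 33.0 + 68.0 + 113 = 214 m

213.7 m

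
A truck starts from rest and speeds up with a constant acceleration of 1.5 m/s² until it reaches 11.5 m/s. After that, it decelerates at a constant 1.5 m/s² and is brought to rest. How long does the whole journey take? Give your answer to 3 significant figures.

15.3 s

Phase 1 (accelerating): v₀ = 0 m/s, a = 1.5 m/s².
v = v₀ + at → t = (11.5 − 0) / 1.5 = 7.67 s
v² = v₀² + 2aΔx → Δx = (11.5² − 0²)/(2·1.5) = 44.1 m

Phase 2 (decelerating): v₀ = 11.5 m/s, a = -1.5 m/s².
v = v₀ + at → t = (0 − 11.5) / -1.5 = 7.67 s
v² = v₀² + 2aΔx → Δx = (0² − 11.5²)/(2·-1.5) = 44.1 m
Total time = 7.67 + 7.67 = 15.3 s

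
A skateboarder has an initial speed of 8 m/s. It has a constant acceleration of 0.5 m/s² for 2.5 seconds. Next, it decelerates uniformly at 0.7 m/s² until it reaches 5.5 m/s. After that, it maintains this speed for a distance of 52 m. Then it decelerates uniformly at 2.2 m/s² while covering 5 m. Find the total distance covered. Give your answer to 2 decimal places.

118.07 m

Phase 1 (accelerating): v₀ = 8.00 m/s, a = 0.5 m/s².
v = v₀ + at = 8.00 + (0.5)(2.5) = 9.25 m/s
Δx = v₀t + ½at² = 8.00·2.5 + 0.5·0.5·2.5² = 21.6 m

Phase 2 (decelerating): v₀ = 9.25 m/s, a = -0.7 m/s².
v = v₀ + at → t = (5.5 − 9.25) / -0.7 = 5.36 s
v² = v₀² + 2aΔx → Δx = (5.5² − 9.25²)/(2·-0.7) = 39.5 m

Phase 3 (constant speed): v₀ = 5.50 m/s, a = 0 m/s².
Constant speed: t = d/v = 52/5.50 = 9.45 s

Phase 4 (decelerating): v₀ = 5.50 m/s, a = -2.2 m/s².
v² = v₀² + 2aΔx = 5.50² + 2·-2.2·5 = 8.25 → v = 2.87 m/s
t = (v − v₀)/a = (2.87 − 5.50)/-2.2 = 1.19 s
Total distance = 21.6 + 39.5 + 52.0 + 5.00 = 118 m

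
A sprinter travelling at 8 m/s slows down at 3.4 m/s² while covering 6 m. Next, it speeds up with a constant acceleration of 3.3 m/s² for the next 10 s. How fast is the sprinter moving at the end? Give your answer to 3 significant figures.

37.8 m/s

Phase 1 (decelerating): v₀ = 8.00 m/s, a = -3.4 m/s².
v² = v₀² + 2aΔx = 8.00² + 2·-3.4·6 = 23.2 → v = 4.82 m/s
t = (v − v₀)/a = (4.82 − 8.00)/-3.4 = 0.936 s

Phase 2 (accelerating): v₀ = 4.82 m/s, a = 3.3 m/s².
v = v₀ + at = 4.82 + (3.3)(10) = 37.8 m/s
Δx = v₀t + ½at² = 4.82·10 + 0.5·3.3·10² = 213 m
Final speed = 37.8 m/s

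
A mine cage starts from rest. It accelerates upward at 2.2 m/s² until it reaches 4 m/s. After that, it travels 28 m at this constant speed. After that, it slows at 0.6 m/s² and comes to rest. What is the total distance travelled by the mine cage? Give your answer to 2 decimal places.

Phase 1 (accelerating): v₀ = 0 m/s, a = 2.2 m/s².
v = v₀ + at → t = (4 − 0) / 2.2 = 1.82 s
v² = v₀² + 2aΔx → Δx = (4² − 0²)/(2·2.2) = 3.64 m

Phase 2 (constant speed): v₀ = 4.00 m/s, a = 0 m/s².
Constant speed: t = d/v = 28/4.00 = 7.00 s

Phase 3 (decelerating): v₀ = 4.00 m/s, a = -0.6 m/s².
v = v₀ + at → t = (0 − 4.00) / -0.6 = 6.67 s
v² = v₀² + 2aΔx → Δx = (0² − 4.00²)/(2·-0.6) = 13.3 m
Total distance = 3.64 + 28.0 + 13.3 = 45.0 m

44.97 m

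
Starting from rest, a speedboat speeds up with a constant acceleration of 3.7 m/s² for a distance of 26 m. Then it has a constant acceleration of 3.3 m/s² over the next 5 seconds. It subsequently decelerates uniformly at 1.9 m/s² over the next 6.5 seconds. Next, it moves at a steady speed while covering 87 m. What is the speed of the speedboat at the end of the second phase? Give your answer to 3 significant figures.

30.4 m/s

Phase 1 (accelerating): v₀ = 0 m/s, a = 3.7 m/s².
v² = v₀² + 2aΔx = 0² + 2·3.7·26 = 192 → v = 13.9 m/s
t = (v − v₀)/a = (13.9 − 0)/3.7 = 3.75 s

Phase 2 (accelerating): v₀ = 13.9 m/s, a = 3.3 m/s².
v = v₀ + at = 13.9 + (3.3)(5) = 30.4 m/s
Δx = v₀t + ½at² = 13.9·5 + 0.5·3.3·5² = 111 m
Speed at end of phase 2 = 30.4 m/s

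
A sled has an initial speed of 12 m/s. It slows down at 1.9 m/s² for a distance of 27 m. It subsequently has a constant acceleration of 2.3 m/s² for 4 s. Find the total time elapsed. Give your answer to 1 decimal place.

Phase 1 (decelerating): v₀ = 12.0 m/s, a = -1.9 m/s².
v² = v₀² + 2aΔx = 12.0² + 2·-1.9·27 = 41.4 → v = 6.43 m/s
t = (v − v₀)/a = (6.43 − 12.0)/-1.9 = 2.93 s

Phase 2 (accelerating): v₀ = 6.43 m/s, a = 2.3 m/s².
v = v₀ + at = 6.43 + (2.3)(4) = 15.6 m/s
Δx = v₀t + ½at² = 6.43·4 + 0.5·2.3·4² = 44.1 m
Total time = 2.93 + 4.00 = 6.93 s

6.9 s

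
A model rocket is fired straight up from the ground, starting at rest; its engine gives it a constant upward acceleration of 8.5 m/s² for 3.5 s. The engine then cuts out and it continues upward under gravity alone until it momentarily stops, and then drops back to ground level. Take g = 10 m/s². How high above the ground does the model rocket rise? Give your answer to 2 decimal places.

96.32 m

Phase 1 (powered ascent): v₀ = 0 m/s, a = 8.5 m/s².
v = v₀ + at = 0 + (8.5)(3.5) = 29.8 m/s
Δx = v₀t + ½at² = 0·3.5 + 0.5·8.5·3.5² = 52.1 m

Phase 2 (coasting upward): v₀ = 29.8 m/s, a = -10 m/s².
v = v₀ + at → t = (0 − 29.8) / -10 = 2.98 s
v² = v₀² + 2aΔx → Δx = (0² − 29.8²)/(2·-10) = 44.3 m
Maximum height = 52.1 + 44.3 = 96.3 m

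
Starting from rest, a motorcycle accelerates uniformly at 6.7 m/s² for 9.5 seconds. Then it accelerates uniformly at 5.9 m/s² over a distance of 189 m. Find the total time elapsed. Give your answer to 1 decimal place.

Phase 1 (accelerating): v₀ = 0 m/s, a = 6.7 m/s².
v = v₀ + at = 0 + (6.7)(9.5) = 63.6 m/s
Δx = v₀t + ½at² = 0·9.5 + 0.5·6.7·9.5² = 302 m

Phase 2 (accelerating): v₀ = 63.6 m/s, a = 5.9 m/s².
v² = v₀² + 2aΔx = 63.6² + 2·5.9·189 = 6280 → v = 79.3 m/s
t = (v − v₀)/a = (79.3 − 63.6)/5.9 = 2.65 s
Total time = 9.50 + 2.65 = 12.1 s

12.1 s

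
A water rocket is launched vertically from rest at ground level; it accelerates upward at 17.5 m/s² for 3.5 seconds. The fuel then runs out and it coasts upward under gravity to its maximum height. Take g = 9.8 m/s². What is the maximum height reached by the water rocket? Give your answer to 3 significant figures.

299 m

Phase 1 (powered ascent): v₀ = 0 m/s, a = 17.5 m/s².
v = v₀ + at = 0 + (17.5)(3.5) = 61.2 m/s
Δx = v₀t + ½at² = 0·3.5 + 0.5·17.5·3.5² = 107 m

Phase 2 (coasting upward): v₀ = 61.2 m/s, a = -9.8 m/s².
v = v₀ + at → t = (0 − 61.2) / -9.8 = 6.25 s
v² = v₀² + 2aΔx → Δx = (0² − 61.2²)/(2·-9.8) = 191 m
Maximum height = 107 + 191 = 299 m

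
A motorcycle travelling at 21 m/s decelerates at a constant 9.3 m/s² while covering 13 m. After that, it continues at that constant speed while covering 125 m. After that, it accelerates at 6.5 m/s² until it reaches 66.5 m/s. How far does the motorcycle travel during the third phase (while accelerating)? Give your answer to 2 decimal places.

Phase 1 (decelerating): v₀ = 21.0 m/s, a = -9.3 m/s².
v² = v₀² + 2aΔx = 21.0² + 2·-9.3·13 = 199 → v = 14.1 m/s
t = (v − v₀)/a = (14.1 − 21.0)/-9.3 = 0.740 s

Phase 2 (constant speed): v₀ = 14.1 m/s, a = 0 m/s².
Constant speed: t = d/v = 125/14.1 = 8.86 s

Phase 3 (accelerating): v₀ = 14.1 m/s, a = 6.5 m/s².
v = v₀ + at → t = (66.5 − 14.1) / 6.5 = 8.06 s
v² = v₀² + 2aΔx → Δx = (66.5² − 14.1²)/(2·6.5) = 325 m
Distance in phase 3 = 325 m

324.85 m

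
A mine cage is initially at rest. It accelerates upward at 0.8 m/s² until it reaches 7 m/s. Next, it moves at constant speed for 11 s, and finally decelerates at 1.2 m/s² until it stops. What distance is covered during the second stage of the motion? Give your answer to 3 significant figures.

77.0 m

Phase 1 (accelerating): v₀ = 0 m/s, a = 0.8 m/s².
v = v₀ + at → t = (7 − 0) / 0.8 = 8.75 s
v² = v₀² + 2aΔx → Δx = (7² − 0²)/(2·0.8) = 30.6 m

Phase 2 (constant speed): v₀ = 7.00 m/s, a = 0 m/s².
v = v₀ + at = 7.00 + (0)(11) = 7.00 m/s
Δx = v₀t + ½at² = 7.00·11 + 0.5·0·11² = 77.0 m
Distance in phase 2 = 77.0 m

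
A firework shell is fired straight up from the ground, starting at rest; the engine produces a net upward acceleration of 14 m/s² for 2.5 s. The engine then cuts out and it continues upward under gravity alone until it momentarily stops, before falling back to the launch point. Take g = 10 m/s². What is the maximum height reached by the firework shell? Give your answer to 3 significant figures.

Phase 1 (powered ascent): v₀ = 0 m/s, a = 14 m/s².
v = v₀ + at = 0 + (14)(2.5) = 35.0 m/s
Δx = v₀t + ½at² = 0·2.5 + 0.5·14·2.5² = 43.8 m

Phase 2 (coasting upward): v₀ = 35.0 m/s, a = -10 m/s².
v = v₀ + at → t = (0 − 35.0) / -10 = 3.50 s
v² = v₀² + 2aΔx → Δx = (0² − 35.0²)/(2·-10) = 61.2 m
Maximum height = 43.8 + 61.2 = 105 m

105 m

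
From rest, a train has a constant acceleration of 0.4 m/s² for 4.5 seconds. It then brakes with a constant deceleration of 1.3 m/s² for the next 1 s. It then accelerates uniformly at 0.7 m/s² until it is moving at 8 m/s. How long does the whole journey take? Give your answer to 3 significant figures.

16.2 s

Phase 1 (accelerating): v₀ = 0 m/s, a = 0.4 m/s².
v = v₀ + at = 0 + (0.4)(4.5) = 1.80 m/s
Δx = v₀t + ½at² = 0·4.5 + 0.5·0.4·4.5² = 4.05 m

Phase 2 (decelerating): v₀ = 1.80 m/s, a = -1.3 m/s².
v = v₀ + at = 1.80 + (-1.3)(1) = 0.500 m/s
Δx = v₀t + ½at² = 1.80·1 + 0.5·-1.3·1² = 1.15 m

Phase 3 (accelerating): v₀ = 0.500 m/s, a = 0.7 m/s².
v = v₀ + at → t = (8 − 0.500) / 0.7 = 10.7 s
v² = v₀² + 2aΔx → Δx = (8² − 0.500²)/(2·0.7) = 45.5 m
Total time = 4.50 + 1.00 + 10.7 = 16.2 s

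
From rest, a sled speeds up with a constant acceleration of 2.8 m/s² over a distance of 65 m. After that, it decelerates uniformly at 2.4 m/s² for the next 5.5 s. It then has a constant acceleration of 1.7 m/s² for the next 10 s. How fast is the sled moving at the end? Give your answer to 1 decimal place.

Phase 1 (accelerating): v₀ = 0 m/s, a = 2.8 m/s².
v² = v₀² + 2aΔx = 0² + 2·2.8·65 = 364 → v = 19.1 m/s
t = (v − v₀)/a = (19.1 − 0)/2.8 = 6.81 s

Phase 2 (decelerating): v₀ = 19.1 m/s, a = -2.4 m/s².
v = v₀ + at = 19.1 + (-2.4)(5.5) = 5.88 m/s
Δx = v₀t + ½at² = 19.1·5.5 + 0.5·-2.4·5.5² = 68.6 m

Phase 3 (accelerating): v₀ = 5.88 m/s, a = 1.7 m/s².
v = v₀ + at = 5.88 + (1.7)(10) = 22.9 m/s
Δx = v₀t + ½at² = 5.88·10 + 0.5·1.7·10² = 144 m
Final speed = 22.9 m/s

22.9 m/s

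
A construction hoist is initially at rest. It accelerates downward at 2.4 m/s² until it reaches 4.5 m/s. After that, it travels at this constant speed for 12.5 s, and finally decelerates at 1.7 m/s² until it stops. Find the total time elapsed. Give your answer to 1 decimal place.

17.0 s

Phase 1 (accelerating): v₀ = 0 m/s, a = 2.4 m/s².
v = v₀ + at → t = (4.5 − 0) / 2.4 = 1.88 s
v² = v₀² + 2aΔx → Δx = (4.5² − 0²)/(2·2.4) = 4.22 m

Phase 2 (constant speed): v₀ = 4.50 m/s, a = 0 m/s².
v = v₀ + at = 4.50 + (0)(12.5) = 4.50 m/s
Δx = v₀t + ½at² = 4.50·12.5 + 0.5·0·12.5² = 56.2 m

Phase 3 (decelerating): v₀ = 4.50 m/s, a = -1.7 m/s².
v = v₀ + at → t = (0 − 4.50) / -1.7 = 2.65 s
v² = v₀² + 2aΔx → Δx = (0² − 4.50²)/(2·-1.7) = 5.96 m
Total time = 1.88 + 12.5 + 2.65 = 17.0 s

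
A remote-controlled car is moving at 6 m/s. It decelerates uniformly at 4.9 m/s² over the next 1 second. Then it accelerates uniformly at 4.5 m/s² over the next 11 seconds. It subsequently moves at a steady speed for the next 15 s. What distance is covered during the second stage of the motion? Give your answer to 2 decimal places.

284.35 m

Phase 1 (decelerating): v₀ = 6.00 m/s, a = -4.9 m/s².
v = v₀ + at = 6.00 + (-4.9)(1) = 1.10 m/s
Δx = v₀t + ½at² = 6.00·1 + 0.5·-4.9·1² = 3.55 m

Phase 2 (accelerating): v₀ = 1.10 m/s, a = 4.5 m/s².
v = v₀ + at = 1.10 + (4.5)(11) = 50.6 m/s
Δx = v₀t + ½at² = 1.10·11 + 0.5·4.5·11² = 284 m
Distance in phase 2 = 284 m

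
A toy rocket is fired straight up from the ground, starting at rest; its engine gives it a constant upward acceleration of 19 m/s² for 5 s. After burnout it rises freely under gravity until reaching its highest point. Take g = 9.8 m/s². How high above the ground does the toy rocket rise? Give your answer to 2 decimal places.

Phase 1 (powered ascent): v₀ = 0 m/s, a = 19 m/s².
v = v₀ + at = 0 + (19)(5) = 95.0 m/s
Δx = v₀t + ½at² = 0·5 + 0.5·19·5² = 238 m

Phase 2 (coasting upward): v₀ = 95.0 m/s, a = -9.8 m/s².
v = v₀ + at → t = (0 − 95.0) / -9.8 = 9.69 s
v² = v₀² + 2aΔx → Δx = (0² − 95.0²)/(2·-9.8) = 460 m
Maximum height = 238 + 460 = 698 m

697.96 m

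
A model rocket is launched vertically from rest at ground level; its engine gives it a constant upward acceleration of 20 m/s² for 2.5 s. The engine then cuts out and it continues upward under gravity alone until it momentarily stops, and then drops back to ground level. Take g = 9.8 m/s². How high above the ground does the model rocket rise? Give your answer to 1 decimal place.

Phase 1 (powered ascent): v₀ = 0 m/s, a = 20 m/s².
v = v₀ + at = 0 + (20)(2.5) = 50.0 m/s
Δx = v₀t + ½at² = 0·2.5 + 0.5·20·2.5² = 62.5 m

Phase 2 (coasting upward): v₀ = 50.0 m/s, a = -9.8 m/s².
v = v₀ + at → t = (0 − 50.0) / -9.8 = 5.10 s
v² = v₀² + 2aΔx → Δx = (0² − 50.0²)/(2·-9.8) = 128 m
Maximum height = 62.5 + 128 = 190 m

190.1 m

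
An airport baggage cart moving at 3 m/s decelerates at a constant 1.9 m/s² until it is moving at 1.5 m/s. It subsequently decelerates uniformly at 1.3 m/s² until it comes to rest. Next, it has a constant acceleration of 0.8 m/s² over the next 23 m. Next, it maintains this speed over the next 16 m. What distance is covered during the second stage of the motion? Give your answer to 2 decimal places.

0.87 m

Phase 1 (decelerating): v₀ = 3.00 m/s, a = -1.9 m/s².
v = v₀ + at → t = (1.5 − 3.00) / -1.9 = 0.789 s
v² = v₀² + 2aΔx → Δx = (1.5² − 3.00²)/(2·-1.9) = 1.78 m

Phase 2 (decelerating): v₀ = 1.50 m/s, a = -1.3 m/s².
v = v₀ + at → t = (0 − 1.50) / -1.3 = 1.15 s
v² = v₀² + 2aΔx → Δx = (0² − 1.50²)/(2·-1.3) = 0.865 m
Distance in phase 2 = 0.865 m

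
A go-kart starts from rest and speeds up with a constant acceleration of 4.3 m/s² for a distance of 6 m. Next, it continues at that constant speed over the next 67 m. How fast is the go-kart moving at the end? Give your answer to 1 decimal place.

7.2 m/s

Phase 1 (accelerating): v₀ = 0 m/s, a = 4.3 m/s².
v² = v₀² + 2aΔx = 0² + 2·4.3·6 = 51.6 → v = 7.18 m/s
t = (v − v₀)/a = (7.18 − 0)/4.3 = 1.67 s

Phase 2 (constant speed): v₀ = 7.18 m/s, a = 0 m/s².
Constant speed: t = d/v = 67/7.18 = 9.33 s
Final speed = 7.18 m/s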